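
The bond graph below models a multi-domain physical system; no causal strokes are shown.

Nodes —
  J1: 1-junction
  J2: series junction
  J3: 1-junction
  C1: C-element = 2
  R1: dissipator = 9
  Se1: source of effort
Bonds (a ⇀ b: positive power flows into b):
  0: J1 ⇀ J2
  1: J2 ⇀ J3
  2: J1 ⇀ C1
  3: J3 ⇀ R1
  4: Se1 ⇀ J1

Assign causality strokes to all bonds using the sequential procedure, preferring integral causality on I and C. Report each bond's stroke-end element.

bond 0 stroke at J2
bond 1 stroke at J3
bond 2 stroke at J1
bond 3 stroke at R1
bond 4 stroke at J1

b4 →J1  (Se1 fixes effort; stroke away)
b2 →J1  (C1 outputs effort q/C1)
b0 →J2  (J1: last free bond brings flow in)
b1 →J3  (closing 1-jn rule on J2)
b3 →R1  (closing 1-jn rule on J3)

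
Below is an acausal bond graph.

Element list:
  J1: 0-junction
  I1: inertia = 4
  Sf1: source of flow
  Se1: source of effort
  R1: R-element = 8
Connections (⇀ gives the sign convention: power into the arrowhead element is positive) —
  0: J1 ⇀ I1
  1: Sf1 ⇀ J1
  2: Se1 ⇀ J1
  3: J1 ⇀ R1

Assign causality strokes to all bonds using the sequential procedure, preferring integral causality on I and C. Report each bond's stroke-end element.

β0 stroke→I1
β1 stroke→Sf1
β2 stroke→J1
β3 stroke→R1

β1 stroke at Sf1  (Sf1 (Sf) sets flow on bond)
β2 stroke at J1  (Se1 (Se) sets effort on bond)
β0 stroke at I1  (J1: bond 2 brought effort, rest push out)
β3 stroke at R1  (common-e at J1 fixed by 2)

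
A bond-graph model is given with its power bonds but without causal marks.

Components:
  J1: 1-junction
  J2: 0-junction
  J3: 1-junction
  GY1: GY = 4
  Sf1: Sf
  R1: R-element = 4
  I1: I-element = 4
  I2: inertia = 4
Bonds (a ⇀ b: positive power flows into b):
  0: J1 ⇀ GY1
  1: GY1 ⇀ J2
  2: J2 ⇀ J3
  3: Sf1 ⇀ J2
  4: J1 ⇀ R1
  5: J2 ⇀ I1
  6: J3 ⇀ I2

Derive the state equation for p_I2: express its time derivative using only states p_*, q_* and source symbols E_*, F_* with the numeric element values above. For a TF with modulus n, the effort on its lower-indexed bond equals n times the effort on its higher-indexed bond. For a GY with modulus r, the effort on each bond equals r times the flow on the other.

dp_I2/dt = 4*F_Sf1 - p_I1 - p_I2

β3 stroke→Sf1  (source Sf1 imposes f)
β5 stroke→I1  (I1 integral (f out))
β6 stroke→I2  (I2 integral (f out))
β2 stroke→J3  (J3: bond 6 brought flow, rest push out)
β1 stroke→J2  (J2 needs exactly one e-in)
β0 stroke→J1  (GY1 both-in/both-out from 1)
β4 stroke→R1  (J1: last free bond brings flow in)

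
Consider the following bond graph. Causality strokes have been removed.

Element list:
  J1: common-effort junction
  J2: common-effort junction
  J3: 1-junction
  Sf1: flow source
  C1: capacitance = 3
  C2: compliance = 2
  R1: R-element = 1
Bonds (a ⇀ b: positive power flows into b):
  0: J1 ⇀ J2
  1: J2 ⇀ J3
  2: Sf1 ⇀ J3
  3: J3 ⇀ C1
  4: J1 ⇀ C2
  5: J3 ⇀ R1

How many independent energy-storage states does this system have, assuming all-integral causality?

β2 →Sf1  (Sf1: flow source, stroke at near end)
β1 →J3  (common-f at J3 fixed by 2)
β3 →J3  (J3: bond 2 brought flow, rest push out)
β5 →J3  (common-f at J3 fixed by 2)
β0 →J2  (J2 needs exactly one e-in)
β4 →J1  (closing 0-jn rule on J1)

2  (C1, C2 all integral)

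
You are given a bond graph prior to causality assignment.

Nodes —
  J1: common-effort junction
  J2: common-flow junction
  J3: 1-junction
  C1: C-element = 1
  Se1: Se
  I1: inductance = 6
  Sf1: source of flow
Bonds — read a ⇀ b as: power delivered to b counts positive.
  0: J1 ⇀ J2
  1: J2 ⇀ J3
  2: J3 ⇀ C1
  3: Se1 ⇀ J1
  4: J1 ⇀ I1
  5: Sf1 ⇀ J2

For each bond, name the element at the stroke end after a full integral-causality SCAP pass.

#0 |J2
#1 |J2
#2 |J3
#3 |J1
#4 |I1
#5 |Sf1

b3 stroke→J1  (source Se1 imposes e)
b5 stroke→Sf1  (source Sf1 imposes f)
b0 stroke→J2  (common-e at J1 fixed by 3)
b4 stroke→I1  (J1 effort already set via bond 3)
b1 stroke→J2  (1-jn J2 has f-setter on 5)
b2 stroke→J3  (J3 flow already set via bond 1)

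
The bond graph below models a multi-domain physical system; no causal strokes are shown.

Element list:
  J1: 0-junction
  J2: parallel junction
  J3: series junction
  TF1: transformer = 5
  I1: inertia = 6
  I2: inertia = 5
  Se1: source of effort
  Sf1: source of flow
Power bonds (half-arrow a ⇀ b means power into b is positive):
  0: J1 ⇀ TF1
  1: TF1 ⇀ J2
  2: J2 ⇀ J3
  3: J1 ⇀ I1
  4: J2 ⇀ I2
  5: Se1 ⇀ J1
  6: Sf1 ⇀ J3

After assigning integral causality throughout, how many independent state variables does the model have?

2  (I1, I2 all integral)

b5 |J1  (source Se1 imposes e)
b6 |Sf1  (Sf1 fixes flow; stroke at Sf1)
b0 |TF1  (J1: bond 5 brought effort, rest push out)
b3 |I1  (J1 effort already set via bond 5)
b2 |J3  (1-jn J3 has f-setter on 6)
b1 |J2  (TF1 one-in-one-out from 0)
b4 |I2  (0-jn J2 has e-setter on 1)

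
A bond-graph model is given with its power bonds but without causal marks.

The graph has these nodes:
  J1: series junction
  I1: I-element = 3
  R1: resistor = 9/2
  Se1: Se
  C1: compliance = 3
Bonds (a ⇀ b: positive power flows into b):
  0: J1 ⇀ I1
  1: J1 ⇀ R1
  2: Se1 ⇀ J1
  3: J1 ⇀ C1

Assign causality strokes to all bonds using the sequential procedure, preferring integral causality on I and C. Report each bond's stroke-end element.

b2 stroke at J1  (Se1 fixes effort; stroke away)
b0 stroke at I1  (prefer integral on I1)
b1 stroke at J1  (1-jn J1 has f-setter on 0)
b3 stroke at J1  (J1: bond 0 brought flow, rest push out)

bond 0 stroke at I1
bond 1 stroke at J1
bond 2 stroke at J1
bond 3 stroke at J1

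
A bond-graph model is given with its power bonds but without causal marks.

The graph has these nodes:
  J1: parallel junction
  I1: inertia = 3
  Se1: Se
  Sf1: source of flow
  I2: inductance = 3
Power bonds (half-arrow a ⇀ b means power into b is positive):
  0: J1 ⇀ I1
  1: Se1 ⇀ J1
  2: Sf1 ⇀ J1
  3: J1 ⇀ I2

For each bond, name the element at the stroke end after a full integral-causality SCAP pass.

#1 stroke→J1  (Se1: effort source, stroke at far end)
#2 stroke→Sf1  (Sf1: flow source, stroke at near end)
#0 stroke→I1  (J1: bond 1 brought effort, rest push out)
#3 stroke→I2  (J1: bond 1 brought effort, rest push out)

#0 →I1
#1 →J1
#2 →Sf1
#3 →I2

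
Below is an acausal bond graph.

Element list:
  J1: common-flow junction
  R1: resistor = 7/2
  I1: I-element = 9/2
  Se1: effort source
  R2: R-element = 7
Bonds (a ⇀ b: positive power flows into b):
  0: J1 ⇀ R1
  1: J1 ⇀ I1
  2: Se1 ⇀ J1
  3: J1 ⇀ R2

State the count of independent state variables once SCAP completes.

β2 stroke at J1  (Se1 (Se) sets effort on bond)
β1 stroke at I1  (prefer integral on I1)
β0 stroke at J1  (J1 flow already set via bond 1)
β3 stroke at J1  (common-f at J1 fixed by 1)

1  (I1 all integral)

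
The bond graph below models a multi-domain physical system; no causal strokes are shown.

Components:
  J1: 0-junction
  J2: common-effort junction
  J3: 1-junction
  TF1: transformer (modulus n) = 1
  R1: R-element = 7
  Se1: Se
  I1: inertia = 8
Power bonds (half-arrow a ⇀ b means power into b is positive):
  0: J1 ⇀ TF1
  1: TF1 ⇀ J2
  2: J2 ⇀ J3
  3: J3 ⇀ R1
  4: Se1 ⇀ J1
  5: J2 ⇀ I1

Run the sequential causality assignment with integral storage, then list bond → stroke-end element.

bond 4 stroke at J1  (source Se1 imposes e)
bond 0 stroke at TF1  (0-jn J1 has e-setter on 4)
bond 1 stroke at J2  (TF TF1: opposite of bond 0)
bond 2 stroke at J3  (0-jn J2 has e-setter on 1)
bond 5 stroke at I1  (common-e at J2 fixed by 1)
bond 3 stroke at R1  (closing 1-jn rule on J3)

β0 |TF1
β1 |J2
β2 |J3
β3 |R1
β4 |J1
β5 |I1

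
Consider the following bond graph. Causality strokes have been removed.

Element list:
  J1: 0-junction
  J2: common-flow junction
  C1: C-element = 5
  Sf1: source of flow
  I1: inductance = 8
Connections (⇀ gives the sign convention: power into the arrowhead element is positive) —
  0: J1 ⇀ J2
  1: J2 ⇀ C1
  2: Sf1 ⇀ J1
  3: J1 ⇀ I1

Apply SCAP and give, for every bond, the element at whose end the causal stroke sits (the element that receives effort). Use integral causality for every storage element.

#0 →J1
#1 →J2
#2 →Sf1
#3 →I1

β2 stroke→Sf1  (Sf1: flow source, stroke at near end)
β1 stroke→J2  (C1 integral (e out))
β0 stroke→J1  (only one flow-in slot at J2)
β3 stroke→I1  (J1 effort already set via bond 0)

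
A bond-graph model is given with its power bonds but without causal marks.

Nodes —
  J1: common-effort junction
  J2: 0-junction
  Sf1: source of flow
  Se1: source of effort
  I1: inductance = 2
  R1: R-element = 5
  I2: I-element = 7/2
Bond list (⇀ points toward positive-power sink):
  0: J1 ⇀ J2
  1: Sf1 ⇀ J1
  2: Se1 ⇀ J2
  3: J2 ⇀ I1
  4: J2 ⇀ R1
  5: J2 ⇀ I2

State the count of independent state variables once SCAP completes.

2  (I1, I2 all integral)

#1 stroke→Sf1  (Sf1 fixes flow; stroke at Sf1)
#2 stroke→J2  (Se1: effort source, stroke at far end)
#0 stroke→J1  (J1: last free bond brings effort in)
#3 stroke→I1  (J2 effort already set via bond 2)
#4 stroke→R1  (common-e at J2 fixed by 2)
#5 stroke→I2  (J2 effort already set via bond 2)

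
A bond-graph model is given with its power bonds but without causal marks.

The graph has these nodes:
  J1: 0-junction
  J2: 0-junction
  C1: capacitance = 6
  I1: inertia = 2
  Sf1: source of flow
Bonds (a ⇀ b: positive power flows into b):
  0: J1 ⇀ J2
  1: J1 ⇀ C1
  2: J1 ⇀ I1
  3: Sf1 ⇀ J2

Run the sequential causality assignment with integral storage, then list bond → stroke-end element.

β3 →Sf1  (source Sf1 imposes f)
β0 →J2  (closing 0-jn rule on J2)
β1 →J1  (C1 integral (e out))
β2 →I1  (J1: bond 1 brought effort, rest push out)

β0 →J2
β1 →J1
β2 →I1
β3 →Sf1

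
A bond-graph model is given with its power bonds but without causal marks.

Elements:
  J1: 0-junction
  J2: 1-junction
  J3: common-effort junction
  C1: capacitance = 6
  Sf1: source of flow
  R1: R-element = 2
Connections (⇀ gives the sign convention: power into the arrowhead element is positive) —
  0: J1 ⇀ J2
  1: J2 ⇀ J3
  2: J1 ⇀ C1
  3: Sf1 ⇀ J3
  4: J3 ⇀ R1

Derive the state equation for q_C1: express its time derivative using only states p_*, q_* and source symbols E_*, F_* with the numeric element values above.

bond 3 stroke at Sf1  (Sf1 (Sf) sets flow on bond)
bond 2 stroke at J1  (C1 integral (e out))
bond 0 stroke at J2  (J1 effort already set via bond 2)
bond 1 stroke at J3  (J2 needs exactly one f-in)
bond 4 stroke at R1  (common-e at J3 fixed by 1)

dq_C1/dt = F_Sf1 - q_C1/12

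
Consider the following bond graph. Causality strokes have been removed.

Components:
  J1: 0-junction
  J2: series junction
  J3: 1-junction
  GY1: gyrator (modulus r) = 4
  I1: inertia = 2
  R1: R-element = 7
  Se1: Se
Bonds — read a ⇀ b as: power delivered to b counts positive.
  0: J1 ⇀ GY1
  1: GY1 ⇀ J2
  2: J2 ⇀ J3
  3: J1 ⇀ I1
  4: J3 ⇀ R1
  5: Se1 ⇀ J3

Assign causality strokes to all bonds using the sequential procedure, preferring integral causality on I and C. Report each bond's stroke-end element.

b5 |J3  (source Se1 imposes e)
b3 |I1  (I1 integral (f out))
b0 |J1  (J1: last free bond brings effort in)
b1 |J2  (GY1 both-in/both-out from 0)
b2 |J3  (J2: last free bond brings flow in)
b4 |R1  (closing 1-jn rule on J3)

#0 stroke→J1
#1 stroke→J2
#2 stroke→J3
#3 stroke→I1
#4 stroke→R1
#5 stroke→J3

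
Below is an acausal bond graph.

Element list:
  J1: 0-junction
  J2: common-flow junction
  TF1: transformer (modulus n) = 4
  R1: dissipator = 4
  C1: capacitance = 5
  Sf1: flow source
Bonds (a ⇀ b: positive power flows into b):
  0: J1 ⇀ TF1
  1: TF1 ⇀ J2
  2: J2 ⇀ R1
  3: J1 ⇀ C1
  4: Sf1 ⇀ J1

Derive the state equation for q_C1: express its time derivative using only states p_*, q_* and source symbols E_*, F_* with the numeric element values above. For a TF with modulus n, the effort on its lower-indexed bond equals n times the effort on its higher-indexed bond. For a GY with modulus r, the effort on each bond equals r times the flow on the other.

dq_C1/dt = F_Sf1 - q_C1/320

#4 →Sf1  (source Sf1 imposes f)
#3 →J1  (prefer integral on C1)
#0 →TF1  (0-jn J1 has e-setter on 3)
#1 →J2  (TF1 one-in-one-out from 0)
#2 →R1  (J2: last free bond brings flow in)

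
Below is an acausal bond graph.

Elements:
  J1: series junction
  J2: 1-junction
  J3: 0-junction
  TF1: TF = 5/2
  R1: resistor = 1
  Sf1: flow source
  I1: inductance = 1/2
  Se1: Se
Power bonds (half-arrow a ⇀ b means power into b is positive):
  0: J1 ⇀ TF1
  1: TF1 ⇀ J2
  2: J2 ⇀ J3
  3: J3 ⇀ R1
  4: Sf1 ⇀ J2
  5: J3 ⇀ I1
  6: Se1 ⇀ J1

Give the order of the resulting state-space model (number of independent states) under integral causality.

1  (I1 all integral)

#4 stroke→Sf1  (Sf1 fixes flow; stroke at Sf1)
#6 stroke→J1  (Se1 (Se) sets effort on bond)
#0 stroke→TF1  (closing 1-jn rule on J1)
#1 stroke→J2  (J2: bond 4 brought flow, rest push out)
#2 stroke→J2  (1-jn J2 has f-setter on 4)
#5 stroke→I1  (prefer integral on I1)
#3 stroke→J3  (closing 0-jn rule on J3)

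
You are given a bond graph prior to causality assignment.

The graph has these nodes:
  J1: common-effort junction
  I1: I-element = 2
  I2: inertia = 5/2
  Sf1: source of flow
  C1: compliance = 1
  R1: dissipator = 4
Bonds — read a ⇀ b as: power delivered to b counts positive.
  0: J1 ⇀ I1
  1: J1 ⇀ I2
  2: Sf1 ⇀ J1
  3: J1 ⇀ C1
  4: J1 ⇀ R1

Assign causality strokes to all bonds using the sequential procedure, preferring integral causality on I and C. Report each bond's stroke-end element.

β2 →Sf1  (Sf1 fixes flow; stroke at Sf1)
β0 →I1  (I1 outputs flow p/I1)
β1 →I2  (prefer integral on I2)
β3 →J1  (C1 integral (e out))
β4 →R1  (J1 effort already set via bond 3)

#0 |I1
#1 |I2
#2 |Sf1
#3 |J1
#4 |R1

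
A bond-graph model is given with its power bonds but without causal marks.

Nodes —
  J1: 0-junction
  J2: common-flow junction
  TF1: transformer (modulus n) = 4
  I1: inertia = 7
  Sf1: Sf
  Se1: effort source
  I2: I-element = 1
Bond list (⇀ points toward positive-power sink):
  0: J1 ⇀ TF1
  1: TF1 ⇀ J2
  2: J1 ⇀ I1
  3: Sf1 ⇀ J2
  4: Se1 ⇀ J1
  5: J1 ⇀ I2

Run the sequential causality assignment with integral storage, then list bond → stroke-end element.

#3 |Sf1  (Sf1 (Sf) sets flow on bond)
#4 |J1  (Se1 (Se) sets effort on bond)
#0 |TF1  (J1: bond 4 brought effort, rest push out)
#2 |I1  (J1 effort already set via bond 4)
#5 |I2  (common-e at J1 fixed by 4)
#1 |J2  (J2: bond 3 brought flow, rest push out)

β0 stroke at TF1
β1 stroke at J2
β2 stroke at I1
β3 stroke at Sf1
β4 stroke at J1
β5 stroke at I2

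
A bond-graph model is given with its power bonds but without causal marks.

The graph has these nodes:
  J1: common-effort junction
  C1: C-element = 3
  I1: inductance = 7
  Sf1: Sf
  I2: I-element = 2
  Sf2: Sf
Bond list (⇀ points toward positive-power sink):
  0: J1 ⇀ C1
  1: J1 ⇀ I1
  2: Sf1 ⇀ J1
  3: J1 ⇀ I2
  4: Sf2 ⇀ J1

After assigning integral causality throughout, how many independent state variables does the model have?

#2 →Sf1  (Sf1 (Sf) sets flow on bond)
#4 →Sf2  (Sf2 (Sf) sets flow on bond)
#0 →J1  (prefer integral on C1)
#1 →I1  (0-jn J1 has e-setter on 0)
#3 →I2  (J1 effort already set via bond 0)

3  (C1, I1, I2 all integral)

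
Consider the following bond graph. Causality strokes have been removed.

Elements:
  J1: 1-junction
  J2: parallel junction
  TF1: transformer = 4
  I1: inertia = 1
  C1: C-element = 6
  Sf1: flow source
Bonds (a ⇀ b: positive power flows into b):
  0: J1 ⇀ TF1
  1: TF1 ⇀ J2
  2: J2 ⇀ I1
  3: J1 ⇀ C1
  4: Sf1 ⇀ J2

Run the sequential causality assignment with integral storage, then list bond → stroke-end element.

b0 →TF1
b1 →J2
b2 →I1
b3 →J1
b4 →Sf1

#4 stroke→Sf1  (Sf1 (Sf) sets flow on bond)
#2 stroke→I1  (prefer integral on I1)
#1 stroke→J2  (only one effort-in slot at J2)
#0 stroke→TF1  (TF TF1: opposite of bond 1)
#3 stroke→J1  (J1 flow already set via bond 0)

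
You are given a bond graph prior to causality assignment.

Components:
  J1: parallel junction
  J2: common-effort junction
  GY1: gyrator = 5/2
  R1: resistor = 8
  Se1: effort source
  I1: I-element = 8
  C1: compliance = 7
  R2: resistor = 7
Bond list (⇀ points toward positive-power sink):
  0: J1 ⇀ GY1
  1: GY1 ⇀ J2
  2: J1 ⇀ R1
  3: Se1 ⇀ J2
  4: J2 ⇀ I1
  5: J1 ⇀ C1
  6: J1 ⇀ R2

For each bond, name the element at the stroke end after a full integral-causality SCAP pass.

bond 0 stroke→GY1
bond 1 stroke→GY1
bond 2 stroke→R1
bond 3 stroke→J2
bond 4 stroke→I1
bond 5 stroke→J1
bond 6 stroke→R2

#3 stroke→J2  (source Se1 imposes e)
#1 stroke→GY1  (J2 effort already set via bond 3)
#4 stroke→I1  (J2: bond 3 brought effort, rest push out)
#0 stroke→GY1  (GY1: gyrator matches bond 1)
#5 stroke→J1  (prefer integral on C1)
#2 stroke→R1  (common-e at J1 fixed by 5)
#6 stroke→R2  (common-e at J1 fixed by 5)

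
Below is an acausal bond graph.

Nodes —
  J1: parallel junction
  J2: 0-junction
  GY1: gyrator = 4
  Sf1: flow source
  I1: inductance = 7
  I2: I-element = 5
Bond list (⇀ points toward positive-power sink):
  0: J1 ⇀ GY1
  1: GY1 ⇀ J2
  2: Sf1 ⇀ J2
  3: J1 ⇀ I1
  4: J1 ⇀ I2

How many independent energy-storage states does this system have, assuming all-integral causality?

2  (I1, I2 all integral)

β2 stroke→Sf1  (Sf1 (Sf) sets flow on bond)
β1 stroke→J2  (J2: last free bond brings effort in)
β0 stroke→J1  (through GY1, causality inverts; strokes same side of GY1)
β3 stroke→I1  (common-e at J1 fixed by 0)
β4 stroke→I2  (J1 effort already set via bond 0)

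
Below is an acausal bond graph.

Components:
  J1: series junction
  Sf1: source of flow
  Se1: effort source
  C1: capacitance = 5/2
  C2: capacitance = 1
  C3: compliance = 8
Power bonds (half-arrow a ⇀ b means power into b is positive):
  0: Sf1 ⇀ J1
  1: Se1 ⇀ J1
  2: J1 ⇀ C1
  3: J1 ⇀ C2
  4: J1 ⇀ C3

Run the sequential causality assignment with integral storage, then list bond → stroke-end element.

bond 0 →Sf1
bond 1 →J1
bond 2 →J1
bond 3 →J1
bond 4 →J1

β0 stroke at Sf1  (Sf1: flow source, stroke at near end)
β1 stroke at J1  (source Se1 imposes e)
β2 stroke at J1  (J1: bond 0 brought flow, rest push out)
β3 stroke at J1  (J1: bond 0 brought flow, rest push out)
β4 stroke at J1  (J1: bond 0 brought flow, rest push out)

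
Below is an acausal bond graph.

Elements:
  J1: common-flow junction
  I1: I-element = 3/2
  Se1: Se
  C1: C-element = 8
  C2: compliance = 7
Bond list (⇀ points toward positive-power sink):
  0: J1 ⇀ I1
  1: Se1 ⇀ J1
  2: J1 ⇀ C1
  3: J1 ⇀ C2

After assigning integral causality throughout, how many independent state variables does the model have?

bond 1 stroke→J1  (source Se1 imposes e)
bond 0 stroke→I1  (prefer integral on I1)
bond 2 stroke→J1  (J1: bond 0 brought flow, rest push out)
bond 3 stroke→J1  (1-jn J1 has f-setter on 0)

3  (C1, C2, I1 all integral)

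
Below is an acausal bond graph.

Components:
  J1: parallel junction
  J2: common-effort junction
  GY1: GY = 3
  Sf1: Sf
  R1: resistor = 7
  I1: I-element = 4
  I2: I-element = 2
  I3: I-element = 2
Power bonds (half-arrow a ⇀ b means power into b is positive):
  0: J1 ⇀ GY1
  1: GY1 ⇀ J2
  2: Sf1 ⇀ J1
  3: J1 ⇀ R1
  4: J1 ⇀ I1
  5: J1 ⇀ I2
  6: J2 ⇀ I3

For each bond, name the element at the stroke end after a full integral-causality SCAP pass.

bond 2 →Sf1  (source Sf1 imposes f)
bond 4 →I1  (I1: I, integral causality)
bond 5 →I2  (I2 outputs flow p/I2)
bond 6 →I3  (I3: I, integral causality)
bond 1 →J2  (J2 needs exactly one e-in)
bond 0 →J1  (GY1: gyrator matches bond 1)
bond 3 →R1  (J1 effort already set via bond 0)

β0 stroke→J1
β1 stroke→J2
β2 stroke→Sf1
β3 stroke→R1
β4 stroke→I1
β5 stroke→I2
β6 stroke→I3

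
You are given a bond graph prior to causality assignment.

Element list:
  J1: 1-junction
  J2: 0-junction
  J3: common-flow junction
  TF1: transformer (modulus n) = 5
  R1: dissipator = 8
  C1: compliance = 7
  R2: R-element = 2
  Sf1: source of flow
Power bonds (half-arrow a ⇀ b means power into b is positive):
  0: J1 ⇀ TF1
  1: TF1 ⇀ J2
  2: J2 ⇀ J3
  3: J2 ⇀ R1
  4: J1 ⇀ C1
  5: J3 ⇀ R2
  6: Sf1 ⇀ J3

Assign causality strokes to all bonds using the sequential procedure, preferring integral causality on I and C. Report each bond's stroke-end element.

β0 |TF1
β1 |J2
β2 |J3
β3 |R1
β4 |J1
β5 |J3
β6 |Sf1

bond 6 →Sf1  (Sf1 fixes flow; stroke at Sf1)
bond 2 →J3  (J3: bond 6 brought flow, rest push out)
bond 5 →J3  (J3: bond 6 brought flow, rest push out)
bond 4 →J1  (C1 outputs effort q/C1)
bond 0 →TF1  (J1 needs exactly one f-in)
bond 1 →J2  (TF TF1: opposite of bond 0)
bond 3 →R1  (common-e at J2 fixed by 1)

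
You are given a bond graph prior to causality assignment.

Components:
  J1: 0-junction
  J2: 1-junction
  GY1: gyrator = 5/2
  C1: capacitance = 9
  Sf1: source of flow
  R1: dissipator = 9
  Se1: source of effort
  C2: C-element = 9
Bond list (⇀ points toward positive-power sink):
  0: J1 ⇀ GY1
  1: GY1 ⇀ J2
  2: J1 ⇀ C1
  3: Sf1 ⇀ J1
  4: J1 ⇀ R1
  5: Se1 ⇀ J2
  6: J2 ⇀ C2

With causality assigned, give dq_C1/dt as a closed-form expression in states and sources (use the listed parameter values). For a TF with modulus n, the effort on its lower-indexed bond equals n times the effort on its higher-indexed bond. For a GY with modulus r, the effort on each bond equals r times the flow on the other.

#3 stroke at Sf1  (Sf1: flow source, stroke at near end)
#5 stroke at J2  (Se1 fixes effort; stroke away)
#2 stroke at J1  (C1: C, integral causality)
#0 stroke at GY1  (J1 effort already set via bond 2)
#4 stroke at R1  (J1: bond 2 brought effort, rest push out)
#1 stroke at GY1  (GY GY1: same side as bond 0)
#6 stroke at J2  (common-f at J2 fixed by 1)

dq_C1/dt = 2*E_Se1/5 + F_Sf1 - q_C1/81 - 2*q_C2/45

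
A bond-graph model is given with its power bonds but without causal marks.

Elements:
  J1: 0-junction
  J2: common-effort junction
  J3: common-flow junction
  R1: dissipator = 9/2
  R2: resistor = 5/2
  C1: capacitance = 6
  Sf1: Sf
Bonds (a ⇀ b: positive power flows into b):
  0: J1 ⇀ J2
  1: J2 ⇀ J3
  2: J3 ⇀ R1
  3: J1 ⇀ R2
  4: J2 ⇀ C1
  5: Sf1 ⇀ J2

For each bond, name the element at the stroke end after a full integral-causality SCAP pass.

#0 stroke at J1
#1 stroke at J3
#2 stroke at R1
#3 stroke at R2
#4 stroke at J2
#5 stroke at Sf1

β5 |Sf1  (Sf1 fixes flow; stroke at Sf1)
β4 |J2  (prefer integral on C1)
β0 |J1  (common-e at J2 fixed by 4)
β1 |J3  (J2 effort already set via bond 4)
β2 |R1  (J3: last free bond brings flow in)
β3 |R2  (common-e at J1 fixed by 0)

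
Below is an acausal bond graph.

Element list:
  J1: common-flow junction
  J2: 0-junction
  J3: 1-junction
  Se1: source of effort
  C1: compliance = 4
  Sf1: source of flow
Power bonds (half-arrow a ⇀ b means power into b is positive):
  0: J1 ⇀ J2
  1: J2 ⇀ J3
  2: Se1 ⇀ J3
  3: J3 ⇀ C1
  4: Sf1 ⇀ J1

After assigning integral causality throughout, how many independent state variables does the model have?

1  (C1 all integral)

#2 →J3  (Se1: effort source, stroke at far end)
#4 →Sf1  (Sf1 (Sf) sets flow on bond)
#0 →J1  (common-f at J1 fixed by 4)
#1 →J2  (J2 needs exactly one e-in)
#3 →J3  (J3: bond 1 brought flow, rest push out)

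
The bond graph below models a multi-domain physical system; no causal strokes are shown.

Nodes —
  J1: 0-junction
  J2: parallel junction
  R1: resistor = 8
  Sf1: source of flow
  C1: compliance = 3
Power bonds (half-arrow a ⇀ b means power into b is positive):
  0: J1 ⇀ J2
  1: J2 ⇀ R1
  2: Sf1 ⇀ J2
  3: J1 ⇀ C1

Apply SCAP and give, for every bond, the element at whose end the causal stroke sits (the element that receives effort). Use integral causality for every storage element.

b0 stroke at J2
b1 stroke at R1
b2 stroke at Sf1
b3 stroke at J1

β2 stroke at Sf1  (Sf1 fixes flow; stroke at Sf1)
β3 stroke at J1  (prefer integral on C1)
β0 stroke at J2  (common-e at J1 fixed by 3)
β1 stroke at R1  (J2 effort already set via bond 0)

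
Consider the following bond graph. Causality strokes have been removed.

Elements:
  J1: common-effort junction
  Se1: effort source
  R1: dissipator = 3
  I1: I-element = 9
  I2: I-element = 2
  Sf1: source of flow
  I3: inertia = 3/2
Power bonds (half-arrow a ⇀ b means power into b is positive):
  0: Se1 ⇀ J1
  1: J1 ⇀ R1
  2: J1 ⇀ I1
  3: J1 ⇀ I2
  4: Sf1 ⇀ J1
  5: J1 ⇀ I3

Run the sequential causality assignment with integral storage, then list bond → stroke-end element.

β0 →J1
β1 →R1
β2 →I1
β3 →I2
β4 →Sf1
β5 →I3

bond 0 stroke at J1  (Se1: effort source, stroke at far end)
bond 4 stroke at Sf1  (Sf1: flow source, stroke at near end)
bond 1 stroke at R1  (common-e at J1 fixed by 0)
bond 2 stroke at I1  (0-jn J1 has e-setter on 0)
bond 3 stroke at I2  (0-jn J1 has e-setter on 0)
bond 5 stroke at I3  (J1: bond 0 brought effort, rest push out)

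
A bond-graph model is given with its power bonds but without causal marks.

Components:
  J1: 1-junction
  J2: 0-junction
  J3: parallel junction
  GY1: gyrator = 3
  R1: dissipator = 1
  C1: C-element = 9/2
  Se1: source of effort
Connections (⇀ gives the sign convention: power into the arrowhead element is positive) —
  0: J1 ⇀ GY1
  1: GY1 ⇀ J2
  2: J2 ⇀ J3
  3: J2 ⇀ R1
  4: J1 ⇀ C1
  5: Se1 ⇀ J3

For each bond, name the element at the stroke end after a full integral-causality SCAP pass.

b5 stroke→J3  (Se1: effort source, stroke at far end)
b2 stroke→J2  (J3 effort already set via bond 5)
b1 stroke→GY1  (J2: bond 2 brought effort, rest push out)
b3 stroke→R1  (0-jn J2 has e-setter on 2)
b0 stroke→GY1  (GY1: gyrator matches bond 1)
b4 stroke→J1  (common-f at J1 fixed by 0)

β0 stroke→GY1
β1 stroke→GY1
β2 stroke→J2
β3 stroke→R1
β4 stroke→J1
β5 stroke→J3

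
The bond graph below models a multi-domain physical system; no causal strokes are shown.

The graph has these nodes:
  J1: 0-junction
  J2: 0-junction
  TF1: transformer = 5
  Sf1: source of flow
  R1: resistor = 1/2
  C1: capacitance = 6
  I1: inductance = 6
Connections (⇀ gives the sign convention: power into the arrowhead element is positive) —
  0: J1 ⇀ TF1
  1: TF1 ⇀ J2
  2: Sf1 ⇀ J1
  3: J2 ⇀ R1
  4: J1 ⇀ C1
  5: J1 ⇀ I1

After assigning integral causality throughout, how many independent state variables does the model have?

bond 2 →Sf1  (Sf1 fixes flow; stroke at Sf1)
bond 4 →J1  (C1: C, integral causality)
bond 0 →TF1  (0-jn J1 has e-setter on 4)
bond 5 →I1  (0-jn J1 has e-setter on 4)
bond 1 →J2  (TF1: transformer flips bond 0)
bond 3 →R1  (common-e at J2 fixed by 1)

2  (C1, I1 all integral)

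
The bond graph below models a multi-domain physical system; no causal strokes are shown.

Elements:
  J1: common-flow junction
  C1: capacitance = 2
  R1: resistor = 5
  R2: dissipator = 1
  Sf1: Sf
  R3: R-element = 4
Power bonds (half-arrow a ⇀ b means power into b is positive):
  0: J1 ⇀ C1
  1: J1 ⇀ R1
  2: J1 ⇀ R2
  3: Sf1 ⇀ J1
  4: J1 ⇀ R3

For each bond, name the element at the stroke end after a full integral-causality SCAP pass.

β3 |Sf1  (Sf1 fixes flow; stroke at Sf1)
β0 |J1  (J1: bond 3 brought flow, rest push out)
β1 |J1  (common-f at J1 fixed by 3)
β2 |J1  (J1 flow already set via bond 3)
β4 |J1  (J1 flow already set via bond 3)

bond 0 →J1
bond 1 →J1
bond 2 →J1
bond 3 →Sf1
bond 4 →J1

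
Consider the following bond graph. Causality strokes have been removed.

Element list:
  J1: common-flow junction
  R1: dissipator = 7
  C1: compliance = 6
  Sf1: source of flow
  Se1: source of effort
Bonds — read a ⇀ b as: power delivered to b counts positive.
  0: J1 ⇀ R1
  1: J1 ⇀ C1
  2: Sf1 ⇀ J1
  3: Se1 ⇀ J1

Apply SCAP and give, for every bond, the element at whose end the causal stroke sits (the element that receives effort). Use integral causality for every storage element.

b0 stroke at J1
b1 stroke at J1
b2 stroke at Sf1
b3 stroke at J1

bond 2 stroke→Sf1  (Sf1: flow source, stroke at near end)
bond 3 stroke→J1  (source Se1 imposes e)
bond 0 stroke→J1  (J1: bond 2 brought flow, rest push out)
bond 1 stroke→J1  (common-f at J1 fixed by 2)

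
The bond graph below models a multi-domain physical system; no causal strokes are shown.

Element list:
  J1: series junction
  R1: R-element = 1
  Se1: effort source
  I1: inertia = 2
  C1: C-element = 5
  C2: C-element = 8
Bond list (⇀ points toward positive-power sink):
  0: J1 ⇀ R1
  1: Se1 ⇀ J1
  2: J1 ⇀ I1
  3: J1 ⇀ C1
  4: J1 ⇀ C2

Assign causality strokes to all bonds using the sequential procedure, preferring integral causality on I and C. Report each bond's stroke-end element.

b0 →J1
b1 →J1
b2 →I1
b3 →J1
b4 →J1

β1 →J1  (Se1 (Se) sets effort on bond)
β2 →I1  (I1 integral (f out))
β0 →J1  (1-jn J1 has f-setter on 2)
β3 →J1  (1-jn J1 has f-setter on 2)
β4 →J1  (J1: bond 2 brought flow, rest push out)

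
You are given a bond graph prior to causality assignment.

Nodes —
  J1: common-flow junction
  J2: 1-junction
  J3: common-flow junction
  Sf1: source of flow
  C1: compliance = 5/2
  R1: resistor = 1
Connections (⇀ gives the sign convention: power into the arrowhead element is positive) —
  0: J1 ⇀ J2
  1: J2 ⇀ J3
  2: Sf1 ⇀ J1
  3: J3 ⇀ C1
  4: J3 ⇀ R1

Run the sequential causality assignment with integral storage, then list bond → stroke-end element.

β0 stroke at J1
β1 stroke at J2
β2 stroke at Sf1
β3 stroke at J3
β4 stroke at J3

β2 →Sf1  (source Sf1 imposes f)
β0 →J1  (common-f at J1 fixed by 2)
β1 →J2  (common-f at J2 fixed by 0)
β3 →J3  (J3 flow already set via bond 1)
β4 →J3  (J3: bond 1 brought flow, rest push out)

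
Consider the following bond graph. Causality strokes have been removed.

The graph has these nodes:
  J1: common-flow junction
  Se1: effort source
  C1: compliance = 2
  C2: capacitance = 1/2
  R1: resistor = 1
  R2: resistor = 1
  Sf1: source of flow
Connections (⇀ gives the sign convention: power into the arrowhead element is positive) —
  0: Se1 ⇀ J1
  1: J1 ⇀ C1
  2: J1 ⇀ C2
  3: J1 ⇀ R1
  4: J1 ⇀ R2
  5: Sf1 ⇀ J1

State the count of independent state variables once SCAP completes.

β0 stroke at J1  (Se1 (Se) sets effort on bond)
β5 stroke at Sf1  (Sf1: flow source, stroke at near end)
β1 stroke at J1  (J1 flow already set via bond 5)
β2 stroke at J1  (J1 flow already set via bond 5)
β3 stroke at J1  (1-jn J1 has f-setter on 5)
β4 stroke at J1  (J1: bond 5 brought flow, rest push out)

2  (C1, C2 all integral)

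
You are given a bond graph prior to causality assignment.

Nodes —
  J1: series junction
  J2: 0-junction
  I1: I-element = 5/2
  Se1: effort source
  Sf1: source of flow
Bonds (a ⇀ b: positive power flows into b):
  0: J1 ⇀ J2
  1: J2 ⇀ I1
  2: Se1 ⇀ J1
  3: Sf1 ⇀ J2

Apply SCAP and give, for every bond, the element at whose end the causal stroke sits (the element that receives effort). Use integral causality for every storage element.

#2 stroke at J1  (Se1 fixes effort; stroke away)
#3 stroke at Sf1  (source Sf1 imposes f)
#0 stroke at J2  (J1 needs exactly one f-in)
#1 stroke at I1  (0-jn J2 has e-setter on 0)

bond 0 stroke→J2
bond 1 stroke→I1
bond 2 stroke→J1
bond 3 stroke→Sf1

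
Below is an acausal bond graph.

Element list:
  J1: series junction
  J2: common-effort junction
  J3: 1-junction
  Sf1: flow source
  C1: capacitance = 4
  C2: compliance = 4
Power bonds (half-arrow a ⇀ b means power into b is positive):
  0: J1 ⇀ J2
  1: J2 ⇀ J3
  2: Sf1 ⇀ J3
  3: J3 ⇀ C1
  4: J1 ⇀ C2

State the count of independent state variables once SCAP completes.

2  (C1, C2 all integral)

β2 stroke→Sf1  (Sf1 (Sf) sets flow on bond)
β1 stroke→J3  (J3 flow already set via bond 2)
β3 stroke→J3  (J3: bond 2 brought flow, rest push out)
β0 stroke→J2  (only one effort-in slot at J2)
β4 stroke→J1  (J1: bond 0 brought flow, rest push out)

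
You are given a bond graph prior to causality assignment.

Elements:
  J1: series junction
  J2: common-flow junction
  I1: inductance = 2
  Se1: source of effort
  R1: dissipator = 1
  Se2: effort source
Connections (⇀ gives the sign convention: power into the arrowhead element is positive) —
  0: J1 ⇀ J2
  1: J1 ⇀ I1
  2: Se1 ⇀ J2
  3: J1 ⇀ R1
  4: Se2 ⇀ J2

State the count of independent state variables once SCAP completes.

1  (I1 all integral)

#2 stroke at J2  (Se1: effort source, stroke at far end)
#4 stroke at J2  (Se2 (Se) sets effort on bond)
#0 stroke at J1  (J2: last free bond brings flow in)
#1 stroke at I1  (I1: I, integral causality)
#3 stroke at J1  (1-jn J1 has f-setter on 1)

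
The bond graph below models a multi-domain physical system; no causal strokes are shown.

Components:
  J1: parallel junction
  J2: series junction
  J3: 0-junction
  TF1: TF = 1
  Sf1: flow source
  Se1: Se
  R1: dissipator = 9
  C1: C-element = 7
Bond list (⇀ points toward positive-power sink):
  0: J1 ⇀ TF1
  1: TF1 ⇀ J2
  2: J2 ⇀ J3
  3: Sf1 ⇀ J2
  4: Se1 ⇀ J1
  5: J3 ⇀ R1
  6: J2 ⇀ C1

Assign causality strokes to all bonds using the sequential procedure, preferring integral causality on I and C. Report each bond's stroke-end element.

b0 |TF1
b1 |J2
b2 |J2
b3 |Sf1
b4 |J1
b5 |J3
b6 |J2

b3 |Sf1  (Sf1 (Sf) sets flow on bond)
b4 |J1  (source Se1 imposes e)
b0 |TF1  (J1: bond 4 brought effort, rest push out)
b1 |J2  (J2 flow already set via bond 3)
b2 |J2  (common-f at J2 fixed by 3)
b6 |J2  (common-f at J2 fixed by 3)
b5 |J3  (only one effort-in slot at J3)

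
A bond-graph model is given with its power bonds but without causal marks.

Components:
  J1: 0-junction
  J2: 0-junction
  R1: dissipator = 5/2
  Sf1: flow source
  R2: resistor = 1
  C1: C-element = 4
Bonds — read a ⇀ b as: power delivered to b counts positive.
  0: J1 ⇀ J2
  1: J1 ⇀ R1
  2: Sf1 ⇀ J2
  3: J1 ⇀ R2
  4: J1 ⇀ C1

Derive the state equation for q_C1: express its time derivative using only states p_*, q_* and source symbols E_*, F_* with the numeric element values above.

dq_C1/dt = F_Sf1 - 7*q_C1/20

bond 2 |Sf1  (Sf1: flow source, stroke at near end)
bond 0 |J2  (J2: last free bond brings effort in)
bond 4 |J1  (C1 integral (e out))
bond 1 |R1  (J1 effort already set via bond 4)
bond 3 |R2  (J1: bond 4 brought effort, rest push out)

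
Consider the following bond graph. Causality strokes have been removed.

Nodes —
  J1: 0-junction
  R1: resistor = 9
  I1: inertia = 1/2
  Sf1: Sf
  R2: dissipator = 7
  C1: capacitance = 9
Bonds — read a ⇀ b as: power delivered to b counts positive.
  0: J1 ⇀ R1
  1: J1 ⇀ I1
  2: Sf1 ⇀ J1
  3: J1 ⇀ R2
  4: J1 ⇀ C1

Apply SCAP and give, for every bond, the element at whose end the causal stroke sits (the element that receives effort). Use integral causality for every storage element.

β2 |Sf1  (Sf1 (Sf) sets flow on bond)
β1 |I1  (prefer integral on I1)
β4 |J1  (C1 integral (e out))
β0 |R1  (0-jn J1 has e-setter on 4)
β3 |R2  (0-jn J1 has e-setter on 4)

β0 stroke at R1
β1 stroke at I1
β2 stroke at Sf1
β3 stroke at R2
β4 stroke at J1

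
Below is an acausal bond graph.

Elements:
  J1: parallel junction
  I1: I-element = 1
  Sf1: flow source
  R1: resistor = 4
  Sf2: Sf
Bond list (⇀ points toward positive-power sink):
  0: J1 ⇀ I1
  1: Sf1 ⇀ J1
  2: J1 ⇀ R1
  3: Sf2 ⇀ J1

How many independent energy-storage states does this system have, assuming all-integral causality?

1  (I1 all integral)

b1 →Sf1  (source Sf1 imposes f)
b3 →Sf2  (source Sf2 imposes f)
b0 →I1  (I1 outputs flow p/I1)
b2 →J1  (only one effort-in slot at J1)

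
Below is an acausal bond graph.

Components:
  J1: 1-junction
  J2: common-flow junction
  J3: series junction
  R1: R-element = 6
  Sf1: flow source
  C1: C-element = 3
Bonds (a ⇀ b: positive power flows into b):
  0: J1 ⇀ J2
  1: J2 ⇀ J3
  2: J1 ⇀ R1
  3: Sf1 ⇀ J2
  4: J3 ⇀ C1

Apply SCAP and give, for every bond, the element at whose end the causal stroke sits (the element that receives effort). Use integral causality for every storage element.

β0 stroke→J2
β1 stroke→J2
β2 stroke→J1
β3 stroke→Sf1
β4 stroke→J3

b3 →Sf1  (source Sf1 imposes f)
b0 →J2  (common-f at J2 fixed by 3)
b1 →J2  (J2: bond 3 brought flow, rest push out)
b4 →J3  (J3: bond 1 brought flow, rest push out)
b2 →J1  (1-jn J1 has f-setter on 0)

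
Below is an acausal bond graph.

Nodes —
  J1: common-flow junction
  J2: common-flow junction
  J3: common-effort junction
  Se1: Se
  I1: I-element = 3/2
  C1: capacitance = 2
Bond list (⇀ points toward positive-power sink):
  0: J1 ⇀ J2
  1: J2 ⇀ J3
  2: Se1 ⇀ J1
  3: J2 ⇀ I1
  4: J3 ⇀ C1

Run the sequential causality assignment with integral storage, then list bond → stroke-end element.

b2 stroke→J1  (Se1 fixes effort; stroke away)
b0 stroke→J2  (only one flow-in slot at J1)
b3 stroke→I1  (I1: I, integral causality)
b1 stroke→J2  (J2: bond 3 brought flow, rest push out)
b4 stroke→J3  (J3: last free bond brings effort in)

bond 0 |J2
bond 1 |J2
bond 2 |J1
bond 3 |I1
bond 4 |J3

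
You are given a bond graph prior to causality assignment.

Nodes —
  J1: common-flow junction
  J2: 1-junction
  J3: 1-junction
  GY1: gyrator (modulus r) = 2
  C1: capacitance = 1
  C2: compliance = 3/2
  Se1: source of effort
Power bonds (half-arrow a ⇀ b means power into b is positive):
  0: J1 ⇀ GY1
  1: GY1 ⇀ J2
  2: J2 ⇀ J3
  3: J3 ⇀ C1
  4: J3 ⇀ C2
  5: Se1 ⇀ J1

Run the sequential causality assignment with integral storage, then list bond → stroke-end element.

β5 stroke at J1  (Se1: effort source, stroke at far end)
β0 stroke at GY1  (closing 1-jn rule on J1)
β1 stroke at GY1  (GY1: gyrator matches bond 0)
β2 stroke at J2  (J2: bond 1 brought flow, rest push out)
β3 stroke at J3  (J3 flow already set via bond 2)
β4 stroke at J3  (J3 flow already set via bond 2)

#0 →GY1
#1 →GY1
#2 →J2
#3 →J3
#4 →J3
#5 →J1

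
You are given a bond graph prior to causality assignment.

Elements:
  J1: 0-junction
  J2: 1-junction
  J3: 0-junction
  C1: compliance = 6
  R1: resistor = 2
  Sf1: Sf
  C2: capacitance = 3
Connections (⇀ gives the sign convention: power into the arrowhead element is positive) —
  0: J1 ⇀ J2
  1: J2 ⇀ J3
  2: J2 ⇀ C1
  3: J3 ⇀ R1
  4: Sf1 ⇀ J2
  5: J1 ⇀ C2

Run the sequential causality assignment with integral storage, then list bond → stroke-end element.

b4 |Sf1  (Sf1 fixes flow; stroke at Sf1)
b0 |J2  (J2 flow already set via bond 4)
b1 |J2  (1-jn J2 has f-setter on 4)
b2 |J2  (J2 flow already set via bond 4)
b3 |J3  (J3 needs exactly one e-in)
b5 |J1  (J1 needs exactly one e-in)

#0 stroke at J2
#1 stroke at J2
#2 stroke at J2
#3 stroke at J3
#4 stroke at Sf1
#5 stroke at J1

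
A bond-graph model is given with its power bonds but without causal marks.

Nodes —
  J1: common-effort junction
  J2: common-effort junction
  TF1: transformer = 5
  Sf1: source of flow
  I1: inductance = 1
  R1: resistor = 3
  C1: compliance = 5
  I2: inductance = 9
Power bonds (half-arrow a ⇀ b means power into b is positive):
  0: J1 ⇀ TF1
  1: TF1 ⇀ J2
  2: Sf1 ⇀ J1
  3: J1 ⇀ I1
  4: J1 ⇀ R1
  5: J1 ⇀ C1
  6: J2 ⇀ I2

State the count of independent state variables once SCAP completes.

3  (C1, I1, I2 all integral)

β2 →Sf1  (Sf1 fixes flow; stroke at Sf1)
β3 →I1  (I1: I, integral causality)
β5 →J1  (C1 outputs effort q/C1)
β0 →TF1  (J1 effort already set via bond 5)
β4 →R1  (0-jn J1 has e-setter on 5)
β1 →J2  (through TF1, causality passes straight; one stroke at TF1)
β6 →I2  (common-e at J2 fixed by 1)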